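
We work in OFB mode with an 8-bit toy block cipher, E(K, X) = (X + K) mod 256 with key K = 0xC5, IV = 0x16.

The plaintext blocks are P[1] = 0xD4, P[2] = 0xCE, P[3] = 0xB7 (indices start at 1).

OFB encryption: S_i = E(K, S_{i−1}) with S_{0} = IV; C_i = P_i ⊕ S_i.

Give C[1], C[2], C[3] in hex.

C[1] = 0x0F, C[2] = 0x6E, C[3] = 0xD2

C[1]: S = E(K, 0x16) = 0xDB; 0xD4 ⊕ 0xDB = 0x0F.
C[2]: S = E(K, 0xDB) = 0xA0; 0xCE ⊕ 0xA0 = 0x6E.
C[3]: S = E(K, 0xA0) = 0x65; 0xB7 ⊕ 0x65 = 0xD2.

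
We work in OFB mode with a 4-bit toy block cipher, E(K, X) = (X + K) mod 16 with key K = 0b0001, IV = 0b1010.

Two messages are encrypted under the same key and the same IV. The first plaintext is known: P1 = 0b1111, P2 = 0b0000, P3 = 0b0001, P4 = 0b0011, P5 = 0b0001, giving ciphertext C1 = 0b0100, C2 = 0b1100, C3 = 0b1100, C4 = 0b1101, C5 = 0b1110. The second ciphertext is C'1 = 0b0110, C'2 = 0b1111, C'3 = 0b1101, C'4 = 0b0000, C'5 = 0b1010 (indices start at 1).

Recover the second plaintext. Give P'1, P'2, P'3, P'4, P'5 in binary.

P'1 = 0b1101, P'2 = 0b0011, P'3 = 0b0000, P'4 = 0b1110, P'5 = 0b0101

In OFB with a reused IV, both messages share the same keystream S_i, so C_i ⊕ C'_i = P_i ⊕ P'_i and thus P'_i = P_i ⊕ C_i ⊕ C'_i.
P'1: 0b1111 ⊕ 0b0100 ⊕ 0b0110 = 0b1101.
P'2: 0b0000 ⊕ 0b1100 ⊕ 0b1111 = 0b0011.
P'3: 0b0001 ⊕ 0b1100 ⊕ 0b1101 = 0b0000.
P'4: 0b0011 ⊕ 0b1101 ⊕ 0b0000 = 0b1110.
P'5: 0b0001 ⊕ 0b1110 ⊕ 0b1010 = 0b0101.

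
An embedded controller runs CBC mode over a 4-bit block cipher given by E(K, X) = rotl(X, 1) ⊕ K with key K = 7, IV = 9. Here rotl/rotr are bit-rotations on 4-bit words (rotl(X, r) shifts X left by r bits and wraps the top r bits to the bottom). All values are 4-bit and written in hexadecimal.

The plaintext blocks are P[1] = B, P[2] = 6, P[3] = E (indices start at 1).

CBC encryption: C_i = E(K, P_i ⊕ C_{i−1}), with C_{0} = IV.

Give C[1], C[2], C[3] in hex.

C[1] = 3, C[2] = D, C[3] = 1

C[1]: P[1] ⊕ 9 = 2; E(K, 2) = 3.
C[2]: P[2] ⊕ 3 = 5; E(K, 5) = D.
C[3]: P[3] ⊕ D = 3; E(K, 3) = 1.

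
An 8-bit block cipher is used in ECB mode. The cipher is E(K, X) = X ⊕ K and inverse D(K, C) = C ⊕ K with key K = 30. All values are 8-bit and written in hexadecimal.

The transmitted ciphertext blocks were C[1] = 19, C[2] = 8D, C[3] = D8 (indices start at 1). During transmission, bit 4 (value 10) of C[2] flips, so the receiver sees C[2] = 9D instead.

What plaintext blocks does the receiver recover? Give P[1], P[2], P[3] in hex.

P[1] = 29, P[2] = AD, P[3] = E8

ECB decryption: P_i = D(K, C_i).
Only C[2] changed, to 9D. In ECB, a change in C_i affects only P_i. Decrypting the received ciphertext:
P[1]: D(K, 19) = 29.
P[2]: D(K, 9D) = AD.
P[3]: D(K, D8) = E8.
Blocks that differ from the original plaintext: P[2].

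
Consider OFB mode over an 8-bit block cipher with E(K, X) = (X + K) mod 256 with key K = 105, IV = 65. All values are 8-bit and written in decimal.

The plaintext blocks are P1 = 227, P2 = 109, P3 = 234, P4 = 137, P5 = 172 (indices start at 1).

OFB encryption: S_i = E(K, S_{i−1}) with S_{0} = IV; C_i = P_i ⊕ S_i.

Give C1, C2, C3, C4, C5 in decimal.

C1 = 73, C2 = 126, C3 = 150, C4 = 108, C5 = 226

C1: S = E(K, 65) = 170; 227 ⊕ 170 = 73.
C2: S = E(K, 170) = 19; 109 ⊕ 19 = 126.
C3: S = E(K, 19) = 124; 234 ⊕ 124 = 150.
C4: S = E(K, 124) = 229; 137 ⊕ 229 = 108.
C5: S = E(K, 229) = 78; 172 ⊕ 78 = 226.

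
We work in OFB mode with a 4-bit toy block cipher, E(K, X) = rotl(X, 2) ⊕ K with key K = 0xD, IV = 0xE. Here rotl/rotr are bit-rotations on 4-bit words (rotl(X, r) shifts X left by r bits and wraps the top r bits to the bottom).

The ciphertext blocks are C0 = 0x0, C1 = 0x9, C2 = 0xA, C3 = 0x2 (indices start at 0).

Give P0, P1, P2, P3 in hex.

P0 = 0x6, P1 = 0xD, P2 = 0x6, P3 = 0xC

OFB decryption: S_i = E(K, S_{i−1}) with S_{−1} = IV; P_i = C_i ⊕ S_i.
P0: S = E(K, 0xE) = 0x6; 0x0 ⊕ 0x6 = 0x6.
P1: S = E(K, 0x6) = 0x4; 0x9 ⊕ 0x4 = 0xD.
P2: S = E(K, 0x4) = 0xC; 0xA ⊕ 0xC = 0x6.
P3: S = E(K, 0xC) = 0xE; 0x2 ⊕ 0xE = 0xC.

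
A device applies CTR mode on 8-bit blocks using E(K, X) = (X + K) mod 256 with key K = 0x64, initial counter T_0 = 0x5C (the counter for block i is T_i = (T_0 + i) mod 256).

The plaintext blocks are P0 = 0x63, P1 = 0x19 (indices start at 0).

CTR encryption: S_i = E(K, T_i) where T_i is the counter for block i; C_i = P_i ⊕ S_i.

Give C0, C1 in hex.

C0 = 0xA3, C1 = 0xD8

C0: T = 0x5C, S = E(K, T) = 0xC0; 0x63 ⊕ 0xC0 = 0xA3.
C1: T = 0x5D, S = E(K, T) = 0xC1; 0x19 ⊕ 0xC1 = 0xD8.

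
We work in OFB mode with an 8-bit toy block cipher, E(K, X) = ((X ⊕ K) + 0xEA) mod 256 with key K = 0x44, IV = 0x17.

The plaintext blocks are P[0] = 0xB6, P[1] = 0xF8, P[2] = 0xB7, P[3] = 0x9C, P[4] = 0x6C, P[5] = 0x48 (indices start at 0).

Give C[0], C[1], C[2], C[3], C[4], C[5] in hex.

OFB encryption: S_i = E(K, S_{i−1}) with S_{−1} = IV; C_i = P_i ⊕ S_i.
C[0]: S = E(K, 0x17) = 0x3D; 0xB6 ⊕ 0x3D = 0x8B.
C[1]: S = E(K, 0x3D) = 0x63; 0xF8 ⊕ 0x63 = 0x9B.
C[2]: S = E(K, 0x63) = 0x11; 0xB7 ⊕ 0x11 = 0xA6.
C[3]: S = E(K, 0x11) = 0x3F; 0x9C ⊕ 0x3F = 0xA3.
C[4]: S = E(K, 0x3F) = 0x65; 0x6C ⊕ 0x65 = 0x09.
C[5]: S = E(K, 0x65) = 0x0B; 0x48 ⊕ 0x0B = 0x43.

C[0] = 0x8B, C[1] = 0x9B, C[2] = 0xA6, C[3] = 0xA3, C[4] = 0x09, C[5] = 0x43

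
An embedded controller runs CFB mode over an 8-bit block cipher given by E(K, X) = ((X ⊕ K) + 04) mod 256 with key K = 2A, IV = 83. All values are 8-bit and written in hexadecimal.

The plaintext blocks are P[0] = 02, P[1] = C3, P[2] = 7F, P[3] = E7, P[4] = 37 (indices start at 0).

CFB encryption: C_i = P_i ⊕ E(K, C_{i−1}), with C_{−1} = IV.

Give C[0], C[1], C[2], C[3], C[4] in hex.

C[0]: E(K, 83) = AD; 02 ⊕ AD = AF.
C[1]: E(K, AF) = 89; C3 ⊕ 89 = 4A.
C[2]: E(K, 4A) = 64; 7F ⊕ 64 = 1B.
C[3]: E(K, 1B) = 35; E7 ⊕ 35 = D2.
C[4]: E(K, D2) = FC; 37 ⊕ FC = CB.

C[0] = AF, C[1] = 4A, C[2] = 1B, C[3] = D2, C[4] = CB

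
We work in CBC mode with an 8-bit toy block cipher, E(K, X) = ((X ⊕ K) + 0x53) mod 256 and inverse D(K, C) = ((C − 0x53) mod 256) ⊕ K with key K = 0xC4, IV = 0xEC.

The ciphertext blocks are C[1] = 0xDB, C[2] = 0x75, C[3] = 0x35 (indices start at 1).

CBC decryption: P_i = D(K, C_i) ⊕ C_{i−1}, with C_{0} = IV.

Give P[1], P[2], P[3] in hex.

P[1]: D(K, 0xDB) = 0x4C; 0x4C ⊕ 0xEC = 0xA0.
P[2]: D(K, 0x75) = 0xE6; 0xE6 ⊕ 0xDB = 0x3D.
P[3]: D(K, 0x35) = 0x26; 0x26 ⊕ 0x75 = 0x53.

P[1] = 0xA0, P[2] = 0x3D, P[3] = 0x53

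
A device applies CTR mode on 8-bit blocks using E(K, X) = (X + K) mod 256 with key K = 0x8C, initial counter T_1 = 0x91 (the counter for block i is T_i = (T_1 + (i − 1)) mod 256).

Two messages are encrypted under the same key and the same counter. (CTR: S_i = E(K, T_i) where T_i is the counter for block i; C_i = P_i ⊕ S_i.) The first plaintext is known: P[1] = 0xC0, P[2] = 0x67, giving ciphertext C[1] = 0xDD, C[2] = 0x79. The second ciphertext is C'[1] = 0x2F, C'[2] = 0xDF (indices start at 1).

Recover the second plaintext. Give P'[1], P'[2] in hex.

P'[1] = 0x32, P'[2] = 0xC1

In CTR with a reused counter, both messages share the same keystream S_i, so C_i ⊕ C'_i = P_i ⊕ P'_i and thus P'_i = P_i ⊕ C_i ⊕ C'_i.
P'[1]: 0xC0 ⊕ 0xDD ⊕ 0x2F = 0x32.
P'[2]: 0x67 ⊕ 0x79 ⊕ 0xDF = 0xC1.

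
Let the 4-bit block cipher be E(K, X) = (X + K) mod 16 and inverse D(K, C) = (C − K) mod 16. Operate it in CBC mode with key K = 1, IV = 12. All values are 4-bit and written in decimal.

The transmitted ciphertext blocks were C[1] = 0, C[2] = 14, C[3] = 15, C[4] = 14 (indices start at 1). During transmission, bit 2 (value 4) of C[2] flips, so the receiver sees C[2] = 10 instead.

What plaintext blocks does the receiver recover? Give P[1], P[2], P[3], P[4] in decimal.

CBC decryption: P_i = D(K, C_i) ⊕ C_{i−1}, with C_{0} = IV.
Only C[2] changed, to 10. In CBC, a change in C_i garbles P_i and flips the same bit in P_{i+1}. Decrypting the received ciphertext:
P[1]: D(K, 0) = 15; 15 ⊕ 12 = 3.
P[2]: D(K, 10) = 9; 9 ⊕ 0 = 9.
P[3]: D(K, 15) = 14; 14 ⊕ 10 = 4.
P[4]: D(K, 14) = 13; 13 ⊕ 15 = 2.
Blocks that differ from the original plaintext: P[2], P[3].

P[1] = 3, P[2] = 9, P[3] = 4, P[4] = 2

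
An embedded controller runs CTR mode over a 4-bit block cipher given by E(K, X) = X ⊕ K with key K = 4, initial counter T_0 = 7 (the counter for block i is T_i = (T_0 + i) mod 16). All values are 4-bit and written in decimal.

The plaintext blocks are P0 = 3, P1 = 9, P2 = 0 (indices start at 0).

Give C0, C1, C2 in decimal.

CTR encryption: S_i = E(K, T_i) where T_i is the counter for block i; C_i = P_i ⊕ S_i.
C0: T = 7, S = E(K, T) = 3; 3 ⊕ 3 = 0.
C1: T = 8, S = E(K, T) = 12; 9 ⊕ 12 = 5.
C2: T = 9, S = E(K, T) = 13; 0 ⊕ 13 = 13.

C0 = 0, C1 = 5, C2 = 13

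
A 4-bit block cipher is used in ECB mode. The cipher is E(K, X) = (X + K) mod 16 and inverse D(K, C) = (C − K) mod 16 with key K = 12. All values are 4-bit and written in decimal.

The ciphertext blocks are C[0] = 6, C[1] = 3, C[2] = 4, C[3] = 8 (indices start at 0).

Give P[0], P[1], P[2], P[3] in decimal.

ECB decryption: P_i = D(K, C_i).
P[0]: D(K, 6) = 10.
P[1]: D(K, 3) = 7.
P[2]: D(K, 4) = 8.
P[3]: D(K, 8) = 12.

P[0] = 10, P[1] = 7, P[2] = 8, P[3] = 12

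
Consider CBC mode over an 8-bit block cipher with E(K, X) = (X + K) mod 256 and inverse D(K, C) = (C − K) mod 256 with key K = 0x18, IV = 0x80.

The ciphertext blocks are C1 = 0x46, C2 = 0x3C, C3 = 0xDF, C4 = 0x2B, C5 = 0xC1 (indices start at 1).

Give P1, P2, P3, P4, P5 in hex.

CBC decryption: P_i = D(K, C_i) ⊕ C_{i−1}, with C_{0} = IV.
P1: D(K, 0x46) = 0x2E; 0x2E ⊕ 0x80 = 0xAE.
P2: D(K, 0x3C) = 0x24; 0x24 ⊕ 0x46 = 0x62.
P3: D(K, 0xDF) = 0xC7; 0xC7 ⊕ 0x3C = 0xFB.
P4: D(K, 0x2B) = 0x13; 0x13 ⊕ 0xDF = 0xCC.
P5: D(K, 0xC1) = 0xA9; 0xA9 ⊕ 0x2B = 0x82.

P1 = 0xAE, P2 = 0x62, P3 = 0xFB, P4 = 0xCC, P5 = 0x82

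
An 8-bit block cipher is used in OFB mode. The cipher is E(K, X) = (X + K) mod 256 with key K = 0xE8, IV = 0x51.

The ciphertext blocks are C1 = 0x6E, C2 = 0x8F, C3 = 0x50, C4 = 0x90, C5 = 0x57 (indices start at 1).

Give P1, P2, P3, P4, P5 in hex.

OFB decryption: S_i = E(K, S_{i−1}) with S_{0} = IV; P_i = C_i ⊕ S_i.
P1: S = E(K, 0x51) = 0x39; 0x6E ⊕ 0x39 = 0x57.
P2: S = E(K, 0x39) = 0x21; 0x8F ⊕ 0x21 = 0xAE.
P3: S = E(K, 0x21) = 0x09; 0x50 ⊕ 0x09 = 0x59.
P4: S = E(K, 0x09) = 0xF1; 0x90 ⊕ 0xF1 = 0x61.
P5: S = E(K, 0xF1) = 0xD9; 0x57 ⊕ 0xD9 = 0x8E.

P1 = 0x57, P2 = 0xAE, P3 = 0x59, P4 = 0x61, P5 = 0x8E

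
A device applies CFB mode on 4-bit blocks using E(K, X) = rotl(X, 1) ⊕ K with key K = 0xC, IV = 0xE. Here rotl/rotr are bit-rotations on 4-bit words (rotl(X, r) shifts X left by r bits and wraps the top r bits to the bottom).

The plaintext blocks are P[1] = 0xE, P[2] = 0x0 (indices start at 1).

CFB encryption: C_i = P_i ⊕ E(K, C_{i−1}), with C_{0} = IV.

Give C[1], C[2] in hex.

C[1]: E(K, 0xE) = 0x1; 0xE ⊕ 0x1 = 0xF.
C[2]: E(K, 0xF) = 0x3; 0x0 ⊕ 0x3 = 0x3.

C[1] = 0xF, C[2] = 0x3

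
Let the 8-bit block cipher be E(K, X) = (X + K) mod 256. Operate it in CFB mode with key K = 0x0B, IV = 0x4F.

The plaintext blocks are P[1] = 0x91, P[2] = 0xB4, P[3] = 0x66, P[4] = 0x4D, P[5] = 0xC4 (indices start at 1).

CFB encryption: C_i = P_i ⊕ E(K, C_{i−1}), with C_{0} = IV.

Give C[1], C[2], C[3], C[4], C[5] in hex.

C[1]: E(K, 0x4F) = 0x5A; 0x91 ⊕ 0x5A = 0xCB.
C[2]: E(K, 0xCB) = 0xD6; 0xB4 ⊕ 0xD6 = 0x62.
C[3]: E(K, 0x62) = 0x6D; 0x66 ⊕ 0x6D = 0x0B.
C[4]: E(K, 0x0B) = 0x16; 0x4D ⊕ 0x16 = 0x5B.
C[5]: E(K, 0x5B) = 0x66; 0xC4 ⊕ 0x66 = 0xA2.

C[1] = 0xCB, C[2] = 0x62, C[3] = 0x0B, C[4] = 0x5B, C[5] = 0xA2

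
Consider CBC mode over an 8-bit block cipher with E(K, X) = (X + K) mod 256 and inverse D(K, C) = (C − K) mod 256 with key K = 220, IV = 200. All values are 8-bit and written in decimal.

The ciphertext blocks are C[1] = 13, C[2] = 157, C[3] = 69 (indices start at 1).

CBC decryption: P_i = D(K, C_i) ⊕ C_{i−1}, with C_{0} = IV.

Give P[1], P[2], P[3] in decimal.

P[1] = 249, P[2] = 204, P[3] = 244

P[1]: D(K, 13) = 49; 49 ⊕ 200 = 249.
P[2]: D(K, 157) = 193; 193 ⊕ 13 = 204.
P[3]: D(K, 69) = 105; 105 ⊕ 157 = 244.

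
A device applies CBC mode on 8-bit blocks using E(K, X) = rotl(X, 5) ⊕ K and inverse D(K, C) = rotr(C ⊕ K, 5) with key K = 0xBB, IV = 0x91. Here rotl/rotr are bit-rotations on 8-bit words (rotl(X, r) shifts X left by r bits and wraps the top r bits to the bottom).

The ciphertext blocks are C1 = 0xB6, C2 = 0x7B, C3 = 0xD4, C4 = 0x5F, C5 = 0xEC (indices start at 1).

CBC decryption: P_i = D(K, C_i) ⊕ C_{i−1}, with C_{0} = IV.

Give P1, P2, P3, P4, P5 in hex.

P1 = 0xF9, P2 = 0xB0, P3 = 0x00, P4 = 0xF3, P5 = 0xE5

P1: D(K, 0xB6) = 0x68; 0x68 ⊕ 0x91 = 0xF9.
P2: D(K, 0x7B) = 0x06; 0x06 ⊕ 0xB6 = 0xB0.
P3: D(K, 0xD4) = 0x7B; 0x7B ⊕ 0x7B = 0x00.
P4: D(K, 0x5F) = 0x27; 0x27 ⊕ 0xD4 = 0xF3.
P5: D(K, 0xEC) = 0xBA; 0xBA ⊕ 0x5F = 0xE5.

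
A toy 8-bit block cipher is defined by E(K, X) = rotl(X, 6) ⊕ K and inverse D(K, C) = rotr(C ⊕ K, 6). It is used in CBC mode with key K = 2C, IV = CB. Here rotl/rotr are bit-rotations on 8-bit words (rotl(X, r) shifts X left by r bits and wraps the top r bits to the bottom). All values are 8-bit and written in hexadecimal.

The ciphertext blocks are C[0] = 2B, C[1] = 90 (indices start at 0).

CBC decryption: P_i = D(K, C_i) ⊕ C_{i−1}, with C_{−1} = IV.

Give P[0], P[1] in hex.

P[0] = D7, P[1] = D9

P[0]: D(K, 2B) = 1C; 1C ⊕ CB = D7.
P[1]: D(K, 90) = F2; F2 ⊕ 2B = D9.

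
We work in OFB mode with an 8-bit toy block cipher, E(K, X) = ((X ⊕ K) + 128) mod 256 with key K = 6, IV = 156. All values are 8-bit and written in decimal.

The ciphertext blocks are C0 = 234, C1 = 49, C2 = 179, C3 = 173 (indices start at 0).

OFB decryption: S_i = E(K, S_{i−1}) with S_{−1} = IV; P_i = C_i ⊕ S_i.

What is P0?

P0 = 240

P0: S = E(K, 156) = 26; 234 ⊕ 26 = 240.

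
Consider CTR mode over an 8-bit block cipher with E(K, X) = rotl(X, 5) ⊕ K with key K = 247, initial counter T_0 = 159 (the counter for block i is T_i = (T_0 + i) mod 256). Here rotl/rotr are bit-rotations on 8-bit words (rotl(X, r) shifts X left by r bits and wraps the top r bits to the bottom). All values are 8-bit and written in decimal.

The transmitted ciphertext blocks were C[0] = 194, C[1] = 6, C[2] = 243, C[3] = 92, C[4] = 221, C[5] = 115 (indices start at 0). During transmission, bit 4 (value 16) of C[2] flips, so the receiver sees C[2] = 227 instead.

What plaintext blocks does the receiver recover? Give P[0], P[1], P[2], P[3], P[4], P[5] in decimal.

CTR decryption: S_i = E(K, T_i) where T_i is the counter for block i; P_i = C_i ⊕ S_i.
Only C[2] changed, to 227. In CTR, a change in C_i flips the same bit in P_i only; the keystream is unaffected. Decrypting the received ciphertext:
P[0]: T = 159, S = E(K, T) = 4; 194 ⊕ 4 = 198.
P[1]: T = 160, S = E(K, T) = 227; 6 ⊕ 227 = 229.
P[2]: T = 161, S = E(K, T) = 195; 227 ⊕ 195 = 32.
P[3]: T = 162, S = E(K, T) = 163; 92 ⊕ 163 = 255.
P[4]: T = 163, S = E(K, T) = 131; 221 ⊕ 131 = 94.
P[5]: T = 164, S = E(K, T) = 99; 115 ⊕ 99 = 16.
Blocks that differ from the original plaintext: P[2].

P[0] = 198, P[1] = 229, P[2] = 32, P[3] = 255, P[4] = 94, P[5] = 16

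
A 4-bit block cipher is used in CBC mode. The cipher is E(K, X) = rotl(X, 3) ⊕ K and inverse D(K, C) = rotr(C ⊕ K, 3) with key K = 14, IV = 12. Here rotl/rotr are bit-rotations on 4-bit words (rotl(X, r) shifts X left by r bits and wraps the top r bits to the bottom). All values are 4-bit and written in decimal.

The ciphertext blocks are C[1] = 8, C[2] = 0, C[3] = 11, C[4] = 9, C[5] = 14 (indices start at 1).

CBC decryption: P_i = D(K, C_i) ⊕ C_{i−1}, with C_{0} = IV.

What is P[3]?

P[3]: D(K, 11) = 10; 10 ⊕ 0 = 10.

P[3] = 10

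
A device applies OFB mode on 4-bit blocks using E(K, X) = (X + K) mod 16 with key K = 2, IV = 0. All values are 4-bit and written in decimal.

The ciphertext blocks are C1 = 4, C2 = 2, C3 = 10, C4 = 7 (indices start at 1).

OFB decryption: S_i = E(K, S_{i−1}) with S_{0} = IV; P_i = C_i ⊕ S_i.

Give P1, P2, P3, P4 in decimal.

P1 = 6, P2 = 6, P3 = 12, P4 = 15

P1: S = E(K, 0) = 2; 4 ⊕ 2 = 6.
P2: S = E(K, 2) = 4; 2 ⊕ 4 = 6.
P3: S = E(K, 4) = 6; 10 ⊕ 6 = 12.
P4: S = E(K, 6) = 8; 7 ⊕ 8 = 15.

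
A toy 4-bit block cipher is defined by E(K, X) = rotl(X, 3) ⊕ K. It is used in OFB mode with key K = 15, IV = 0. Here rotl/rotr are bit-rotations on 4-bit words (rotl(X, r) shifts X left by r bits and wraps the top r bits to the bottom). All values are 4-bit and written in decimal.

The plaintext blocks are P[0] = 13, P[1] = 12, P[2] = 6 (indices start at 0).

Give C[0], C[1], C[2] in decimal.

C[0] = 2, C[1] = 12, C[2] = 9

OFB encryption: S_i = E(K, S_{i−1}) with S_{−1} = IV; C_i = P_i ⊕ S_i.
C[0]: S = E(K, 0) = 15; 13 ⊕ 15 = 2.
C[1]: S = E(K, 15) = 0; 12 ⊕ 0 = 12.
C[2]: S = E(K, 0) = 15; 6 ⊕ 15 = 9.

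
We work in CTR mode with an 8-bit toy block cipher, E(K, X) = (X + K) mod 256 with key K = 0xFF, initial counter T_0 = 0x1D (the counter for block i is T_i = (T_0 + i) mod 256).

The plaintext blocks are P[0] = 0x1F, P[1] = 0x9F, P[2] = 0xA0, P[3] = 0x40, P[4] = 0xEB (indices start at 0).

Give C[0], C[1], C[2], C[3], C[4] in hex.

CTR encryption: S_i = E(K, T_i) where T_i is the counter for block i; C_i = P_i ⊕ S_i.
C[0]: T = 0x1D, S = E(K, T) = 0x1C; 0x1F ⊕ 0x1C = 0x03.
C[1]: T = 0x1E, S = E(K, T) = 0x1D; 0x9F ⊕ 0x1D = 0x82.
C[2]: T = 0x1F, S = E(K, T) = 0x1E; 0xA0 ⊕ 0x1E = 0xBE.
C[3]: T = 0x20, S = E(K, T) = 0x1F; 0x40 ⊕ 0x1F = 0x5F.
C[4]: T = 0x21, S = E(K, T) = 0x20; 0xEB ⊕ 0x20 = 0xCB.

C[0] = 0x03, C[1] = 0x82, C[2] = 0xBE, C[3] = 0x5F, C[4] = 0xCB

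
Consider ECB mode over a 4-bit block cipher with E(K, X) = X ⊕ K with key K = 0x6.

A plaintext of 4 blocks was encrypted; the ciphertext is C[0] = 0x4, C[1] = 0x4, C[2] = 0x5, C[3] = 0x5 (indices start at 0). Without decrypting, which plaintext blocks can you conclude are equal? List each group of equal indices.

P[0] = P[1]; P[2] = P[3]

ECB encrypts each block independently with the same key, so equal ciphertext blocks imply equal plaintext blocks.
C[0] = C[1] = 0x4, so P[0] = P[1].
C[2] = C[3] = 0x5, so P[2] = P[3].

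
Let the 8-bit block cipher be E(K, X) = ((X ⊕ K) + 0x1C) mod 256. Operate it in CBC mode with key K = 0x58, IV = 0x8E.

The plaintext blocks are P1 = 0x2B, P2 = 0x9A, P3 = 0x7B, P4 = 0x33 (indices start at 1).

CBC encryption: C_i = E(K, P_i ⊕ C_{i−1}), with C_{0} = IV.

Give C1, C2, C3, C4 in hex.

C1: P1 ⊕ 0x8E = 0xA5; E(K, 0xA5) = 0x19.
C2: P2 ⊕ 0x19 = 0x83; E(K, 0x83) = 0xF7.
C3: P3 ⊕ 0xF7 = 0x8C; E(K, 0x8C) = 0xF0.
C4: P4 ⊕ 0xF0 = 0xC3; E(K, 0xC3) = 0xB7.

C1 = 0x19, C2 = 0xF7, C3 = 0xF0, C4 = 0xB7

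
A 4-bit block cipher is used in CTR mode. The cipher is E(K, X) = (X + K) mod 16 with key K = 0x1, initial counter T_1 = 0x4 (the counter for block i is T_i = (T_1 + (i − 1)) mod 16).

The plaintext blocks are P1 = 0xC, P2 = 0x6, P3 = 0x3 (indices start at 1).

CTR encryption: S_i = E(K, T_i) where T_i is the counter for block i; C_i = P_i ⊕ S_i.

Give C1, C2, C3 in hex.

C1 = 0x9, C2 = 0x0, C3 = 0x4

C1: T = 0x4, S = E(K, T) = 0x5; 0xC ⊕ 0x5 = 0x9.
C2: T = 0x5, S = E(K, T) = 0x6; 0x6 ⊕ 0x6 = 0x0.
C3: T = 0x6, S = E(K, T) = 0x7; 0x3 ⊕ 0x7 = 0x4.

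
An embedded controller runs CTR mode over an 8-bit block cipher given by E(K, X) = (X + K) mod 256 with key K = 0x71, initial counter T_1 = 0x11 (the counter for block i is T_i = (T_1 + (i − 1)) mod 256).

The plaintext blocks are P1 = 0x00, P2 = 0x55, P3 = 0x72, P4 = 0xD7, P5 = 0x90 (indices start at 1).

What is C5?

C5 = 0x16

CTR encryption: S_i = E(K, T_i) where T_i is the counter for block i; C_i = P_i ⊕ S_i.
C1: T = 0x11, S = E(K, T) = 0x82; 0x00 ⊕ 0x82 = 0x82.
C2: T = 0x12, S = E(K, T) = 0x83; 0x55 ⊕ 0x83 = 0xD6.
C3: T = 0x13, S = E(K, T) = 0x84; 0x72 ⊕ 0x84 = 0xF6.
C4: T = 0x14, S = E(K, T) = 0x85; 0xD7 ⊕ 0x85 = 0x52.
C5: T = 0x15, S = E(K, T) = 0x86; 0x90 ⊕ 0x86 = 0x16.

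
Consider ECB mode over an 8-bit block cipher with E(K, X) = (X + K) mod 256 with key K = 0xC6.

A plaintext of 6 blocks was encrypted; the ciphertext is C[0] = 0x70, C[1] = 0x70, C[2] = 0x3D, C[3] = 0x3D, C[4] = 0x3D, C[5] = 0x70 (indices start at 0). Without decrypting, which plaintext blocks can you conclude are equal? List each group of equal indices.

ECB encrypts each block independently with the same key, so equal ciphertext blocks imply equal plaintext blocks.
C[0] = C[1] = C[5] = 0x70, so P[0] = P[1] = P[5].
C[2] = C[3] = C[4] = 0x3D, so P[2] = P[3] = P[4].

P[0] = P[1] = P[5]; P[2] = P[3] = P[4]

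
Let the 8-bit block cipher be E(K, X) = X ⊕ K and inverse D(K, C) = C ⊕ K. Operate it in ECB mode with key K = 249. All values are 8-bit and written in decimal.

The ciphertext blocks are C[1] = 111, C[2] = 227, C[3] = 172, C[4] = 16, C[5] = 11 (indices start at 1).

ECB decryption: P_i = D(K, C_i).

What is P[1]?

P[1] = 150

P[1]: D(K, 111) = 150.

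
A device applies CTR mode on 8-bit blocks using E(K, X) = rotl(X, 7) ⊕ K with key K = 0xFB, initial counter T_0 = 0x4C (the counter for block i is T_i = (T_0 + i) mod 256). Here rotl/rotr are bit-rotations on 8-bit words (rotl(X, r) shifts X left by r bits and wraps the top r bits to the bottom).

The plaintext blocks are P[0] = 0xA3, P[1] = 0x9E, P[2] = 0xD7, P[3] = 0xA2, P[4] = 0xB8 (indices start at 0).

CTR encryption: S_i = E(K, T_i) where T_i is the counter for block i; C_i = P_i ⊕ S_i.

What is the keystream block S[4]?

C[0]: T = 0x4C, S = E(K, T) = 0xDD; 0xA3 ⊕ 0xDD = 0x7E.
C[1]: T = 0x4D, S = E(K, T) = 0x5D; 0x9E ⊕ 0x5D = 0xC3.
C[2]: T = 0x4E, S = E(K, T) = 0xDC; 0xD7 ⊕ 0xDC = 0x0B.
C[3]: T = 0x4F, S = E(K, T) = 0x5C; 0xA2 ⊕ 0x5C = 0xFE.
C[4]: T = 0x50, S = E(K, T) = 0xD3; 0xB8 ⊕ 0xD3 = 0x6B.
So S[4] = 0xD3.

0xD3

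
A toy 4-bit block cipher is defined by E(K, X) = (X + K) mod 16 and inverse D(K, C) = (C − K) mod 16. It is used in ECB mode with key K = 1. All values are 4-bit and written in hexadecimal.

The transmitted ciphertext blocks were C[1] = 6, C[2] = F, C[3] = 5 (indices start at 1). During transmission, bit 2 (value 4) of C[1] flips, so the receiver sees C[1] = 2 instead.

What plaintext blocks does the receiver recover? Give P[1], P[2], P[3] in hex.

ECB decryption: P_i = D(K, C_i).
Only C[1] changed, to 2. In ECB, a change in C_i affects only P_i. Decrypting the received ciphertext:
P[1]: D(K, 2) = 1.
P[2]: D(K, F) = E.
P[3]: D(K, 5) = 4.
Blocks that differ from the original plaintext: P[1].

P[1] = 1, P[2] = E, P[3] = 4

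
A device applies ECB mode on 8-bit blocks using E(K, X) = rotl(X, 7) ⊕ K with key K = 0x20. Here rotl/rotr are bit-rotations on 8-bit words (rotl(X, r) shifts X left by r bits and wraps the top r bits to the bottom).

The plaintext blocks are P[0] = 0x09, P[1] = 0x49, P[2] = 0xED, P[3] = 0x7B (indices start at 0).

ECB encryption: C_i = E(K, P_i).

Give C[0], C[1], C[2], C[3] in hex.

C[0]: E(K, 0x09) = 0xA4.
C[1]: E(K, 0x49) = 0x84.
C[2]: E(K, 0xED) = 0xD6.
C[3]: E(K, 0x7B) = 0x9D.

C[0] = 0xA4, C[1] = 0x84, C[2] = 0xD6, C[3] = 0x9D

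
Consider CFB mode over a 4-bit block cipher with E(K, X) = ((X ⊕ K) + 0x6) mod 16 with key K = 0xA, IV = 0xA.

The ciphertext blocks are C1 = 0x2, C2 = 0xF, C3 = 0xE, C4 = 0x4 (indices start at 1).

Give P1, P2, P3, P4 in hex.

CFB decryption: P_i = C_i ⊕ E(K, C_{i−1}), with C_{0} = IV.
P1: E(K, 0xA) = 0x6; 0x2 ⊕ 0x6 = 0x4.
P2: E(K, 0x2) = 0xE; 0xF ⊕ 0xE = 0x1.
P3: E(K, 0xF) = 0xB; 0xE ⊕ 0xB = 0x5.
P4: E(K, 0xE) = 0xA; 0x4 ⊕ 0xA = 0xE.

P1 = 0x4, P2 = 0x1, P3 = 0x5, P4 = 0xE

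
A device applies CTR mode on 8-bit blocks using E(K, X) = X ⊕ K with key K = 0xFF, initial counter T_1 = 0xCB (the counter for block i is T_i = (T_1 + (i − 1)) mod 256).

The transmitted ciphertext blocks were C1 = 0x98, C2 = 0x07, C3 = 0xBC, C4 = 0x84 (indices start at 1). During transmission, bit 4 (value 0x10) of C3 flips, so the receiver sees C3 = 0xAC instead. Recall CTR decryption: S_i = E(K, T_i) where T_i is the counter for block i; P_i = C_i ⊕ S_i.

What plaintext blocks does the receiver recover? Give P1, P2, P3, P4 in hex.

Only C3 changed, to 0xAC. In CTR, a change in C_i flips the same bit in P_i only; the keystream is unaffected. Decrypting the received ciphertext:
P1: T = 0xCB, S = E(K, T) = 0x34; 0x98 ⊕ 0x34 = 0xAC.
P2: T = 0xCC, S = E(K, T) = 0x33; 0x07 ⊕ 0x33 = 0x34.
P3: T = 0xCD, S = E(K, T) = 0x32; 0xAC ⊕ 0x32 = 0x9E.
P4: T = 0xCE, S = E(K, T) = 0x31; 0x84 ⊕ 0x31 = 0xB5.
Blocks that differ from the original plaintext: P3.

P1 = 0xAC, P2 = 0x34, P3 = 0x9E, P4 = 0xB5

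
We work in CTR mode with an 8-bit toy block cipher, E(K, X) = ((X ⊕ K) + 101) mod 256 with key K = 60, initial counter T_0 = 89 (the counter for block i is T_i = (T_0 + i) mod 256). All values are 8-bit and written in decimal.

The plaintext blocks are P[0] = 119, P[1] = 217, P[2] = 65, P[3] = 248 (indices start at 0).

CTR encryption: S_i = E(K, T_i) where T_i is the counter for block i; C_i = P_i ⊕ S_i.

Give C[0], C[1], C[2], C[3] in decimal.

C[0] = 189, C[1] = 18, C[2] = 141, C[3] = 61

C[0]: T = 89, S = E(K, T) = 202; 119 ⊕ 202 = 189.
C[1]: T = 90, S = E(K, T) = 203; 217 ⊕ 203 = 18.
C[2]: T = 91, S = E(K, T) = 204; 65 ⊕ 204 = 141.
C[3]: T = 92, S = E(K, T) = 197; 248 ⊕ 197 = 61.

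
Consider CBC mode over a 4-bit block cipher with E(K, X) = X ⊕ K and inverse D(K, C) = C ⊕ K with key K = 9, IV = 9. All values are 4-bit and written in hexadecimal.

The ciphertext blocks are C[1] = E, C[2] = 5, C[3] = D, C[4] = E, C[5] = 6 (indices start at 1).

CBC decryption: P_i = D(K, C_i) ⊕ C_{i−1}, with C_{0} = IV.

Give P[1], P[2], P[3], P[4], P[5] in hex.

P[1] = E, P[2] = 2, P[3] = 1, P[4] = A, P[5] = 1

P[1]: D(K, E) = 7; 7 ⊕ 9 = E.
P[2]: D(K, 5) = C; C ⊕ E = 2.
P[3]: D(K, D) = 4; 4 ⊕ 5 = 1.
P[4]: D(K, E) = 7; 7 ⊕ D = A.
P[5]: D(K, 6) = F; F ⊕ E = 1.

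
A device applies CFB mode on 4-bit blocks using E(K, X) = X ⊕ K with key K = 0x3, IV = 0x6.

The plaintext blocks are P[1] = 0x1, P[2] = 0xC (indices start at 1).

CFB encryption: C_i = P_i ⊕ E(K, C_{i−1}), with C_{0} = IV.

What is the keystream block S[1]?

C[1]: E(K, 0x6) = 0x5; 0x1 ⊕ 0x5 = 0x4.
So S[1] = 0x5.

0x5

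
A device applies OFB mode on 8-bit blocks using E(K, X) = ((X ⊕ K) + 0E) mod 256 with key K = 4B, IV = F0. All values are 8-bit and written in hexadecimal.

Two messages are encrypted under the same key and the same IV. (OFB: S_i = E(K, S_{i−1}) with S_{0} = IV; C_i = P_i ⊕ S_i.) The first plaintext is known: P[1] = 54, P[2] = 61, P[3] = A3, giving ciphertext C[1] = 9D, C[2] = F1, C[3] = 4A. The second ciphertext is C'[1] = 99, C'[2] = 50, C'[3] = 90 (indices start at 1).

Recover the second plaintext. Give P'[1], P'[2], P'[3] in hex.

In OFB with a reused IV, both messages share the same keystream S_i, so C_i ⊕ C'_i = P_i ⊕ P'_i and thus P'_i = P_i ⊕ C_i ⊕ C'_i.
P'[1]: 54 ⊕ 9D ⊕ 99 = 50.
P'[2]: 61 ⊕ F1 ⊕ 50 = C0.
P'[3]: A3 ⊕ 4A ⊕ 90 = 79.

P'[1] = 50, P'[2] = C0, P'[3] = 79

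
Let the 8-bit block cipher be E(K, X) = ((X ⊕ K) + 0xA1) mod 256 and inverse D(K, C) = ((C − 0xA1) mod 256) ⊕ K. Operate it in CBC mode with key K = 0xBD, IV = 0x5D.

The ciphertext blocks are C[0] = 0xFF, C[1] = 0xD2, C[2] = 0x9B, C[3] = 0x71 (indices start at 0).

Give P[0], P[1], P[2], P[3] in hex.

P[0] = 0xBE, P[1] = 0x73, P[2] = 0x95, P[3] = 0xF6

CBC decryption: P_i = D(K, C_i) ⊕ C_{i−1}, with C_{−1} = IV.
P[0]: D(K, 0xFF) = 0xE3; 0xE3 ⊕ 0x5D = 0xBE.
P[1]: D(K, 0xD2) = 0x8C; 0x8C ⊕ 0xFF = 0x73.
P[2]: D(K, 0x9B) = 0x47; 0x47 ⊕ 0xD2 = 0x95.
P[3]: D(K, 0x71) = 0x6D; 0x6D ⊕ 0x9B = 0xF6.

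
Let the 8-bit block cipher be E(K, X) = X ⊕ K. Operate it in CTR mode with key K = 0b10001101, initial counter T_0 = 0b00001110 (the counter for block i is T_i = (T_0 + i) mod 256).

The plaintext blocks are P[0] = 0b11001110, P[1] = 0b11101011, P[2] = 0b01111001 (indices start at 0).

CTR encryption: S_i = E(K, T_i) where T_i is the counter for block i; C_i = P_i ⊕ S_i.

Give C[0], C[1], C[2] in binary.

C[0] = 0b01001101, C[1] = 0b01101001, C[2] = 0b11100100

C[0]: T = 0b00001110, S = E(K, T) = 0b10000011; 0b11001110 ⊕ 0b10000011 = 0b01001101.
C[1]: T = 0b00001111, S = E(K, T) = 0b10000010; 0b11101011 ⊕ 0b10000010 = 0b01101001.
C[2]: T = 0b00010000, S = E(K, T) = 0b10011101; 0b01111001 ⊕ 0b10011101 = 0b11100100.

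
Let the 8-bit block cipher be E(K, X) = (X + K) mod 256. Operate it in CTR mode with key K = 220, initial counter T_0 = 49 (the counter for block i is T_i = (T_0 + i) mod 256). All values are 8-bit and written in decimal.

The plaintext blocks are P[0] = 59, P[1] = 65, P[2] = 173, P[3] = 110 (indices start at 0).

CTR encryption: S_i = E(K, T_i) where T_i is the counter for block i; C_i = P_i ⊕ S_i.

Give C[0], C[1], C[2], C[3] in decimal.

C[0] = 54, C[1] = 79, C[2] = 162, C[3] = 126

C[0]: T = 49, S = E(K, T) = 13; 59 ⊕ 13 = 54.
C[1]: T = 50, S = E(K, T) = 14; 65 ⊕ 14 = 79.
C[2]: T = 51, S = E(K, T) = 15; 173 ⊕ 15 = 162.
C[3]: T = 52, S = E(K, T) = 16; 110 ⊕ 16 = 126.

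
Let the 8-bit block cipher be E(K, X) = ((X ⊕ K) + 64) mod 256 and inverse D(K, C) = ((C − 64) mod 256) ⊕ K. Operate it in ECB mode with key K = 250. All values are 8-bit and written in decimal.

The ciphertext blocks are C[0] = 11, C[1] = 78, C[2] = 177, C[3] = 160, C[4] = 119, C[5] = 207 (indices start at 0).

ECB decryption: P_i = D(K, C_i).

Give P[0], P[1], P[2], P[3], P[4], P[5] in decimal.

P[0] = 49, P[1] = 244, P[2] = 139, P[3] = 154, P[4] = 205, P[5] = 117

P[0]: D(K, 11) = 49.
P[1]: D(K, 78) = 244.
P[2]: D(K, 177) = 139.
P[3]: D(K, 160) = 154.
P[4]: D(K, 119) = 205.
P[5]: D(K, 207) = 117.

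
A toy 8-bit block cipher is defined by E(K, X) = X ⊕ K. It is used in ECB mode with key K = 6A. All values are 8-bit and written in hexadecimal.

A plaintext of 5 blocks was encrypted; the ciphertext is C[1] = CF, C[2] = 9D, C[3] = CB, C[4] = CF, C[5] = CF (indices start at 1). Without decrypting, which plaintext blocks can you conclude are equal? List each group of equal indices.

ECB encrypts each block independently with the same key, so equal ciphertext blocks imply equal plaintext blocks.
C[1] = C[4] = C[5] = CF, so P[1] = P[4] = P[5].

P[1] = P[4] = P[5]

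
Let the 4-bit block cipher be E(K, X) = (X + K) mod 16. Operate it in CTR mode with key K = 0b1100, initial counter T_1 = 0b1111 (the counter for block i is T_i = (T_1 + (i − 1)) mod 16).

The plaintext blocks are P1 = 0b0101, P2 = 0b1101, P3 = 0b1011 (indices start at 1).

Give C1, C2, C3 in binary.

CTR encryption: S_i = E(K, T_i) where T_i is the counter for block i; C_i = P_i ⊕ S_i.
C1: T = 0b1111, S = E(K, T) = 0b1011; 0b0101 ⊕ 0b1011 = 0b1110.
C2: T = 0b0000, S = E(K, T) = 0b1100; 0b1101 ⊕ 0b1100 = 0b0001.
C3: T = 0b0001, S = E(K, T) = 0b1101; 0b1011 ⊕ 0b1101 = 0b0110.

C1 = 0b1110, C2 = 0b0001, C3 = 0b0110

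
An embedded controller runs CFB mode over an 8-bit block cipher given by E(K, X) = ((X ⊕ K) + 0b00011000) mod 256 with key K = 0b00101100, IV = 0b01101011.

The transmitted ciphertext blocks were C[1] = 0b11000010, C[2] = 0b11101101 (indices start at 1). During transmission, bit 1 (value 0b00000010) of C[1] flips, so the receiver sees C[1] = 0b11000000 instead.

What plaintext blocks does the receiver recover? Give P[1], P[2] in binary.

P[1] = 0b10011111, P[2] = 0b11101001

CFB decryption: P_i = C_i ⊕ E(K, C_{i−1}), with C_{0} = IV.
Only C[1] changed, to 0b11000000. In CFB, a change in C_i flips the same bit in P_i and garbles P_{i+1}. Decrypting the received ciphertext:
P[1]: E(K, 0b01101011) = 0b01011111; 0b11000000 ⊕ 0b01011111 = 0b10011111.
P[2]: E(K, 0b11000000) = 0b00000100; 0b11101101 ⊕ 0b00000100 = 0b11101001.
Blocks that differ from the original plaintext: P[1], P[2].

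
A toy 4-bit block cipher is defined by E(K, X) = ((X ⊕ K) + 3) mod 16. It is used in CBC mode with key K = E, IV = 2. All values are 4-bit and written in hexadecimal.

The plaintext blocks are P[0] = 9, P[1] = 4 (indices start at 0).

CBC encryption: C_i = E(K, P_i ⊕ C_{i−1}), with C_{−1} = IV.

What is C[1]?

C[0]: P[0] ⊕ 2 = B; E(K, B) = 8.
C[1]: P[1] ⊕ 8 = C; E(K, C) = 5.

C[1] = 5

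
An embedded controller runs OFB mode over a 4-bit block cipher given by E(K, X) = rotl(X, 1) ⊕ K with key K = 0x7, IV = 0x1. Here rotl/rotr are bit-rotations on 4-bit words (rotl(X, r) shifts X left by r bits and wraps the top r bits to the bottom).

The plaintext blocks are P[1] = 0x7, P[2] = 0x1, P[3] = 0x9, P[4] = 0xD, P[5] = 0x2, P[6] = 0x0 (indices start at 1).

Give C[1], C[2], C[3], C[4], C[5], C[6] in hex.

C[1] = 0x2, C[2] = 0xC, C[3] = 0x5, C[4] = 0x3, C[5] = 0x8, C[6] = 0x2

OFB encryption: S_i = E(K, S_{i−1}) with S_{0} = IV; C_i = P_i ⊕ S_i.
C[1]: S = E(K, 0x1) = 0x5; 0x7 ⊕ 0x5 = 0x2.
C[2]: S = E(K, 0x5) = 0xD; 0x1 ⊕ 0xD = 0xC.
C[3]: S = E(K, 0xD) = 0xC; 0x9 ⊕ 0xC = 0x5.
C[4]: S = E(K, 0xC) = 0xE; 0xD ⊕ 0xE = 0x3.
C[5]: S = E(K, 0xE) = 0xA; 0x2 ⊕ 0xA = 0x8.
C[6]: S = E(K, 0xA) = 0x2; 0x0 ⊕ 0x2 = 0x2.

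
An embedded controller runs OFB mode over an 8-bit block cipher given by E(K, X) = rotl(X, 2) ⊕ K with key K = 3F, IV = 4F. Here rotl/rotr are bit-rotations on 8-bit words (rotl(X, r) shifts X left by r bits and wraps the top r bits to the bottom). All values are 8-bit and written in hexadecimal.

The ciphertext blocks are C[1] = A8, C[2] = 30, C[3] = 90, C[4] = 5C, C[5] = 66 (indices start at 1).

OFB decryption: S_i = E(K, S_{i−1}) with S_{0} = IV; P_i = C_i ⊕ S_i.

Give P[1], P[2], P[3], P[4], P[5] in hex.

P[1] = AA, P[2] = 07, P[3] = 73, P[4] = EC, P[5] = 9B

P[1]: S = E(K, 4F) = 02; A8 ⊕ 02 = AA.
P[2]: S = E(K, 02) = 37; 30 ⊕ 37 = 07.
P[3]: S = E(K, 37) = E3; 90 ⊕ E3 = 73.
P[4]: S = E(K, E3) = B0; 5C ⊕ B0 = EC.
P[5]: S = E(K, B0) = FD; 66 ⊕ FD = 9B.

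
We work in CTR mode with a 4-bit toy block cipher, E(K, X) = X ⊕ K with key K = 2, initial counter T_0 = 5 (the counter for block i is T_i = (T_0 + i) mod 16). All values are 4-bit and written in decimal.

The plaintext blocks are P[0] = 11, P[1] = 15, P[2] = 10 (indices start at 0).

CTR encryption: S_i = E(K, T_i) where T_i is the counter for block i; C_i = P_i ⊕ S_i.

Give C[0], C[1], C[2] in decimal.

C[0]: T = 5, S = E(K, T) = 7; 11 ⊕ 7 = 12.
C[1]: T = 6, S = E(K, T) = 4; 15 ⊕ 4 = 11.
C[2]: T = 7, S = E(K, T) = 5; 10 ⊕ 5 = 15.

C[0] = 12, C[1] = 11, C[2] = 15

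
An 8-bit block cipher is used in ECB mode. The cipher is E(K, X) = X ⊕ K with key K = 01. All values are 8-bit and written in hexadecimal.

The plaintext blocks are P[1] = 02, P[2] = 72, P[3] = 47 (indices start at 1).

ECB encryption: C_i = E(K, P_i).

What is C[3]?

C[3]: E(K, 47) = 46.

C[3] = 46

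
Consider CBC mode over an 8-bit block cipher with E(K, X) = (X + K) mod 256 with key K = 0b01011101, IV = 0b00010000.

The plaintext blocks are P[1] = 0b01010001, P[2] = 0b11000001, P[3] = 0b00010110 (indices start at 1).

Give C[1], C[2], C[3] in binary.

C[1] = 0b10011110, C[2] = 0b10111100, C[3] = 0b00000111

CBC encryption: C_i = E(K, P_i ⊕ C_{i−1}), with C_{0} = IV.
C[1]: P[1] ⊕ 0b00010000 = 0b01000001; E(K, 0b01000001) = 0b10011110.
C[2]: P[2] ⊕ 0b10011110 = 0b01011111; E(K, 0b01011111) = 0b10111100.
C[3]: P[3] ⊕ 0b10111100 = 0b10101010; E(K, 0b10101010) = 0b00000111.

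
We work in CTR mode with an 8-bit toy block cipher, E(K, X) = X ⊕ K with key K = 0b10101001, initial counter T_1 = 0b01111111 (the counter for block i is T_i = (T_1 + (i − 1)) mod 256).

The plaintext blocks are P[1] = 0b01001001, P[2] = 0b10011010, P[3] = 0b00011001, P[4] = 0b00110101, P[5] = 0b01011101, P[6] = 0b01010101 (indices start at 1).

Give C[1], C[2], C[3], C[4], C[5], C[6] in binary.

C[1] = 0b10011111, C[2] = 0b10110011, C[3] = 0b00110001, C[4] = 0b00011110, C[5] = 0b01110111, C[6] = 0b01111000

CTR encryption: S_i = E(K, T_i) where T_i is the counter for block i; C_i = P_i ⊕ S_i.
C[1]: T = 0b01111111, S = E(K, T) = 0b11010110; 0b01001001 ⊕ 0b11010110 = 0b10011111.
C[2]: T = 0b10000000, S = E(K, T) = 0b00101001; 0b10011010 ⊕ 0b00101001 = 0b10110011.
C[3]: T = 0b10000001, S = E(K, T) = 0b00101000; 0b00011001 ⊕ 0b00101000 = 0b00110001.
C[4]: T = 0b10000010, S = E(K, T) = 0b00101011; 0b00110101 ⊕ 0b00101011 = 0b00011110.
C[5]: T = 0b10000011, S = E(K, T) = 0b00101010; 0b01011101 ⊕ 0b00101010 = 0b01110111.
C[6]: T = 0b10000100, S = E(K, T) = 0b00101101; 0b01010101 ⊕ 0b00101101 = 0b01111000.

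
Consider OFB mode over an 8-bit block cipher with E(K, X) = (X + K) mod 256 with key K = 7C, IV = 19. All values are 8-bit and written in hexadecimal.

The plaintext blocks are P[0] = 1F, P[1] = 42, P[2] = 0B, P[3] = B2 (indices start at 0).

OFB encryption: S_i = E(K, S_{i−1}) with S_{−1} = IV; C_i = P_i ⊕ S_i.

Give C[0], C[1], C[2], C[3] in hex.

C[0]: S = E(K, 19) = 95; 1F ⊕ 95 = 8A.
C[1]: S = E(K, 95) = 11; 42 ⊕ 11 = 53.
C[2]: S = E(K, 11) = 8D; 0B ⊕ 8D = 86.
C[3]: S = E(K, 8D) = 09; B2 ⊕ 09 = BB.

C[0] = 8A, C[1] = 53, C[2] = 86, C[3] = BB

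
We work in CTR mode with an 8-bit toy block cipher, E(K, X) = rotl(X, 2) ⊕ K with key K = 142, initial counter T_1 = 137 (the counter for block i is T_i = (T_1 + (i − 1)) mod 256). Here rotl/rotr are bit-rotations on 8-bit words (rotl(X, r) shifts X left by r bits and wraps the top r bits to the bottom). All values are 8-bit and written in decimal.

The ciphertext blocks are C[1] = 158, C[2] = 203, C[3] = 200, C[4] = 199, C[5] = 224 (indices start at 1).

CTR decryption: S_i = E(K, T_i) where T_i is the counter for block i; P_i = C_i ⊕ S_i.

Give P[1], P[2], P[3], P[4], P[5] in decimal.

P[1]: T = 137, S = E(K, T) = 168; 158 ⊕ 168 = 54.
P[2]: T = 138, S = E(K, T) = 164; 203 ⊕ 164 = 111.
P[3]: T = 139, S = E(K, T) = 160; 200 ⊕ 160 = 104.
P[4]: T = 140, S = E(K, T) = 188; 199 ⊕ 188 = 123.
P[5]: T = 141, S = E(K, T) = 184; 224 ⊕ 184 = 88.

P[1] = 54, P[2] = 111, P[3] = 104, P[4] = 123, P[5] = 88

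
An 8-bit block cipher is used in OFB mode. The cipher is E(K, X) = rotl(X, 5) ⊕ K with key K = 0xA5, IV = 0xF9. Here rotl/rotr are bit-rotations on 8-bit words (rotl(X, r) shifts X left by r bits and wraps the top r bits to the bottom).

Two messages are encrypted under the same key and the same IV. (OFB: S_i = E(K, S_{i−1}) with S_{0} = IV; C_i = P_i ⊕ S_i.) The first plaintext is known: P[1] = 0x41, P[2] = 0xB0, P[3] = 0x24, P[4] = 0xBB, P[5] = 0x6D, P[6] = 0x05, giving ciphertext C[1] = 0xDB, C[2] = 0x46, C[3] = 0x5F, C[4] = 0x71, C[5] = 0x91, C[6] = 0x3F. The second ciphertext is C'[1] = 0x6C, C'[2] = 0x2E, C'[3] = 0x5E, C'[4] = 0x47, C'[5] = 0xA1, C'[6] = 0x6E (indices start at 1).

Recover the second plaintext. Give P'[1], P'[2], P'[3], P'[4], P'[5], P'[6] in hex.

In OFB with a reused IV, both messages share the same keystream S_i, so C_i ⊕ C'_i = P_i ⊕ P'_i and thus P'_i = P_i ⊕ C_i ⊕ C'_i.
P'[1]: 0x41 ⊕ 0xDB ⊕ 0x6C = 0xF6.
P'[2]: 0xB0 ⊕ 0x46 ⊕ 0x2E = 0xD8.
P'[3]: 0x24 ⊕ 0x5F ⊕ 0x5E = 0x25.
P'[4]: 0xBB ⊕ 0x71 ⊕ 0x47 = 0x8D.
P'[5]: 0x6D ⊕ 0x91 ⊕ 0xA1 = 0x5D.
P'[6]: 0x05 ⊕ 0x3F ⊕ 0x6E = 0x54.

P'[1] = 0xF6, P'[2] = 0xD8, P'[3] = 0x25, P'[4] = 0x8D, P'[5] = 0x5D, P'[6] = 0x54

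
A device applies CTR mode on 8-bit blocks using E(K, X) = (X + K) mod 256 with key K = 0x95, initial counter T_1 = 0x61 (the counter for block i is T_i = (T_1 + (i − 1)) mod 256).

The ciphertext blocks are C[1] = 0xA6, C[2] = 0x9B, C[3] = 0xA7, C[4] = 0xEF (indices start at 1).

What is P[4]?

P[4] = 0x16

CTR decryption: S_i = E(K, T_i) where T_i is the counter for block i; P_i = C_i ⊕ S_i.
P[4]: T = 0x64, S = E(K, T) = 0xF9; 0xEF ⊕ 0xF9 = 0x16.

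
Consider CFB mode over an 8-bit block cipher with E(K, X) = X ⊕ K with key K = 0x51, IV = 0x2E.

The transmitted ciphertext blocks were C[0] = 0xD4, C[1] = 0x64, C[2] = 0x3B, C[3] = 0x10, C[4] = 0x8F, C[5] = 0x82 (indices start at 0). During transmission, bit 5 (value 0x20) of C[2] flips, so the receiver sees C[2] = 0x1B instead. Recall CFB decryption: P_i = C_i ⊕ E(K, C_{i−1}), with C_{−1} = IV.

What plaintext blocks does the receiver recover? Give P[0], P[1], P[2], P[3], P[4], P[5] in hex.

P[0] = 0xAB, P[1] = 0xE1, P[2] = 0x2E, P[3] = 0x5A, P[4] = 0xCE, P[5] = 0x5C

Only C[2] changed, to 0x1B. In CFB, a change in C_i flips the same bit in P_i and garbles P_{i+1}. Decrypting the received ciphertext:
P[0]: E(K, 0x2E) = 0x7F; 0xD4 ⊕ 0x7F = 0xAB.
P[1]: E(K, 0xD4) = 0x85; 0x64 ⊕ 0x85 = 0xE1.
P[2]: E(K, 0x64) = 0x35; 0x1B ⊕ 0x35 = 0x2E.
P[3]: E(K, 0x1B) = 0x4A; 0x10 ⊕ 0x4A = 0x5A.
P[4]: E(K, 0x10) = 0x41; 0x8F ⊕ 0x41 = 0xCE.
P[5]: E(K, 0x8F) = 0xDE; 0x82 ⊕ 0xDE = 0x5C.
Blocks that differ from the original plaintext: P[2], P[3].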